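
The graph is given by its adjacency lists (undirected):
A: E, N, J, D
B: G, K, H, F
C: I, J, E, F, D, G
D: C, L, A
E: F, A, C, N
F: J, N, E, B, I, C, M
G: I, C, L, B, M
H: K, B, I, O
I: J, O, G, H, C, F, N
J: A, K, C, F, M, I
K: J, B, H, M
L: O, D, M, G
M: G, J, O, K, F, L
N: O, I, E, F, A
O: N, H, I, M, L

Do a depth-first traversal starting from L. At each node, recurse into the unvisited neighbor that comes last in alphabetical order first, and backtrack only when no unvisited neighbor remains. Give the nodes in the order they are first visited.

L O N I J M K H B G C F E A D

Visit L
L → O
O → N
N → I
I → J
J → M
M → K
K → H
H → B
B → G
G → C
C → F
F → E
E → A
A → D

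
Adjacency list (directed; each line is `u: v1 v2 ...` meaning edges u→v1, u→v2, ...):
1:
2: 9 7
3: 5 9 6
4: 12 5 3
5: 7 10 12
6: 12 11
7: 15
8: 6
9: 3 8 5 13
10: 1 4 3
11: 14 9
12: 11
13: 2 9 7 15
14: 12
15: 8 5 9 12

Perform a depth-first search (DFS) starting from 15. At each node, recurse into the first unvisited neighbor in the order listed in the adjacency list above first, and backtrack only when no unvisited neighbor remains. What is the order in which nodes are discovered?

15 -> 8 -> 6 -> 12 -> 11 -> 14 -> 9 -> 3 -> 5 -> 7 -> 10 -> 1 -> 4 -> 13 -> 2

Visit 15
15 → 8
8 → 6
6 → 12
12 → 11
11 → 14
11 → 9
9 → 3
3 → 5
5 → 7
5 → 10
10 → 1
10 → 4
9 → 13
13 → 2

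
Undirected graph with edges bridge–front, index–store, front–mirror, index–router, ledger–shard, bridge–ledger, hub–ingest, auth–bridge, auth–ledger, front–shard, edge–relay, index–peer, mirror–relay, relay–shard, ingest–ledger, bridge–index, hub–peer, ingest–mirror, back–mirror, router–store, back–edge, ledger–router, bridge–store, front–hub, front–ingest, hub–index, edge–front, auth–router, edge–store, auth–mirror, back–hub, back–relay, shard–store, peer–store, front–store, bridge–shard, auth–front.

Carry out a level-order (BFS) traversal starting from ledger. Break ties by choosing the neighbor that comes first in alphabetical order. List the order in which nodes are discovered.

ledger -> auth -> bridge -> ingest -> router -> shard -> front -> mirror -> index -> store -> hub -> relay -> edge -> back -> peer

Visit ledger; enqueue auth, bridge, ingest, router, shard → queue [auth, bridge, ingest, router, shard]
Visit auth; enqueue front, mirror → queue [bridge, ingest, router, shard, front, mirror]
Visit bridge; enqueue index, store → queue [ingest, router, shard, front, mirror, index, store]
Visit ingest; enqueue hub → queue [router, shard, front, mirror, index, store, hub]
Visit router → queue [shard, front, mirror, index, store, hub]
Visit shard; enqueue relay → queue [front, mirror, index, store, hub, relay]
Visit front; enqueue edge → queue [mirror, index, store, hub, relay, edge]
Visit mirror; enqueue back → queue [index, store, hub, relay, edge, back]
Visit index; enqueue peer → queue [store, hub, relay, edge, back, peer]
Visit store → queue [hub, relay, edge, back, peer]
Visit hub → queue [relay, edge, back, peer]
Visit relay → queue [edge, back, peer]
Visit edge → queue [back, peer]
Visit back → queue [peer]
Visit peer → queue []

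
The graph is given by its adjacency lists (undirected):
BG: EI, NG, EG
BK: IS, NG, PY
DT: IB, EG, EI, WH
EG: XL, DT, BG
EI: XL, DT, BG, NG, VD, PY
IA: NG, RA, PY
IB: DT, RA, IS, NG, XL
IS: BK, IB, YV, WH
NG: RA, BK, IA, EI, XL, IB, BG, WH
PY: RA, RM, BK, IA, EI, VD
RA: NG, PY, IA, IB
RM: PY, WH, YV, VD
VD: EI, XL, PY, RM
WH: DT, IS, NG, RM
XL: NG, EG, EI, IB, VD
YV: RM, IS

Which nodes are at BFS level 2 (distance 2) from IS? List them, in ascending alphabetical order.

DT, NG, PY, RA, RM, XL

Level 0: IS
Level 1: BK, IB, WH, YV
Level 2: DT, NG, PY, RA, RM, XL
Level 3: BG, EG, EI, IA, VD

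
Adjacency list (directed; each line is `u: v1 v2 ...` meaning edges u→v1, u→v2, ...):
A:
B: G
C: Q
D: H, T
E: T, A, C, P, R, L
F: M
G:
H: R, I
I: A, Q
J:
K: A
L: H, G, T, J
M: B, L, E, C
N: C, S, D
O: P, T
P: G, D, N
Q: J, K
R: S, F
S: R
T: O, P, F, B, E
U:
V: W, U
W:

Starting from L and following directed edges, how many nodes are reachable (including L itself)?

20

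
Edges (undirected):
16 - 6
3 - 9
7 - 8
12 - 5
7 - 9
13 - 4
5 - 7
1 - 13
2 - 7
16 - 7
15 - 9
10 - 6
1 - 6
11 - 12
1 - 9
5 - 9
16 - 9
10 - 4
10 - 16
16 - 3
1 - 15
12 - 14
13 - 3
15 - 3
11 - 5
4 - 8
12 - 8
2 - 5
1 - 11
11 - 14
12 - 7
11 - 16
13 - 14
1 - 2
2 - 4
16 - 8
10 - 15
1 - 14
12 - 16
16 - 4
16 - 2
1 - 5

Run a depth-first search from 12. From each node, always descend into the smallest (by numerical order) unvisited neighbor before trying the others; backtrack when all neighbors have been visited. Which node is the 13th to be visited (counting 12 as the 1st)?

16

Visit 12
12 → 5
5 → 1
1 → 2
2 → 4
4 → 8
8 → 7
7 → 9
9 → 3
3 → 13
13 → 14
14 → 11
11 → 16
16 → 6
6 → 10
10 → 15

Visit order: 12, 5, 1, 2, 4, 8, 7, 9, 3, 13, 14, 11, 16, 6, 10, 15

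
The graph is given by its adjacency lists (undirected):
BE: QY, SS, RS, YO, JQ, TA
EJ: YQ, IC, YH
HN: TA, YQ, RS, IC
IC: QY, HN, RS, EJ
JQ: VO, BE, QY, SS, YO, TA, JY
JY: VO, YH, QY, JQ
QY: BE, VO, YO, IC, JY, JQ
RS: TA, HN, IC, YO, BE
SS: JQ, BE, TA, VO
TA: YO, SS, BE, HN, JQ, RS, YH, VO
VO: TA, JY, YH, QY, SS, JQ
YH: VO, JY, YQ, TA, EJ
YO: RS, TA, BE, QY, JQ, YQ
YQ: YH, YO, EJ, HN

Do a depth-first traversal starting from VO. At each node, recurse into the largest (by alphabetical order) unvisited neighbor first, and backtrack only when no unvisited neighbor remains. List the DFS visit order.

VO → YH → YQ → YO → TA → SS → JQ → QY → JY → IC → RS → HN → BE → EJ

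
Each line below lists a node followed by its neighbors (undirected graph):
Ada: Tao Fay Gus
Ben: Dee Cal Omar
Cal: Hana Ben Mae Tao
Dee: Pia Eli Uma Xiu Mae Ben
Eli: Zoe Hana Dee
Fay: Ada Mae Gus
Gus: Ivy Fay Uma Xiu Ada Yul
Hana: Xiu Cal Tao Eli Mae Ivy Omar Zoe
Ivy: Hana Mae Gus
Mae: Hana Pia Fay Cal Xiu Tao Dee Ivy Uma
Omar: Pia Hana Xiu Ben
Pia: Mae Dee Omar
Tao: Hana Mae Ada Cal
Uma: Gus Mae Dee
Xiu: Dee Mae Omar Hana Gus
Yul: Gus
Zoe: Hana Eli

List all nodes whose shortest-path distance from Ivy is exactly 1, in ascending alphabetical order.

Gus, Hana, Mae

Level 0: Ivy
Level 1: Gus, Hana, Mae
Level 2: Ada, Cal, Dee, Eli, Fay, Omar, Pia, Tao, Uma, Xiu, Yul, Zoe
Level 3: Ben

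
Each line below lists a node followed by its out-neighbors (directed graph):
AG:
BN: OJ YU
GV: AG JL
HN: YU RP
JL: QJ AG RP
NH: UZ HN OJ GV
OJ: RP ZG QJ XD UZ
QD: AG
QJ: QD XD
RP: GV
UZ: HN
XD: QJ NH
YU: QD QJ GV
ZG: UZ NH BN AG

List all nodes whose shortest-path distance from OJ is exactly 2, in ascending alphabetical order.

AG, BN, GV, HN, NH, QD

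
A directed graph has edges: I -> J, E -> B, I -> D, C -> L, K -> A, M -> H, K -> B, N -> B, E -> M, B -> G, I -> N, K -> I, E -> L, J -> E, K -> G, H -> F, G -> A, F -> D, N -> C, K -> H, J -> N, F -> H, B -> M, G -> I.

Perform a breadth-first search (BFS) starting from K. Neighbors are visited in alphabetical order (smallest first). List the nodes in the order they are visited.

Visit K; enqueue A, B, G, H, I → queue [A, B, G, H, I]
Visit A → queue [B, G, H, I]
Visit B; enqueue M → queue [G, H, I, M]
Visit G → queue [H, I, M]
Visit H; enqueue F → queue [I, M, F]
Visit I; enqueue D, J, N → queue [M, F, D, J, N]
Visit M → queue [F, D, J, N]
Visit F → queue [D, J, N]
Visit D → queue [J, N]
Visit J; enqueue E → queue [N, E]
Visit N; enqueue C → queue [E, C]
Visit E; enqueue L → queue [C, L]
Visit C → queue [L]
Visit L → queue []

K A B G H I M F D J N E C L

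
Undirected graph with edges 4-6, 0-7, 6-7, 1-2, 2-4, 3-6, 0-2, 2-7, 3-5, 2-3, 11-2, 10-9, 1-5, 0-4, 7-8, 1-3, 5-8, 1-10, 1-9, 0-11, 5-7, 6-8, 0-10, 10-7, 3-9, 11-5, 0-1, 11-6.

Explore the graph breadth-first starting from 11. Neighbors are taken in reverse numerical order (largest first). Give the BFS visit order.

11, 6, 5, 2, 0, 8, 7, 4, 3, 1, 10, 9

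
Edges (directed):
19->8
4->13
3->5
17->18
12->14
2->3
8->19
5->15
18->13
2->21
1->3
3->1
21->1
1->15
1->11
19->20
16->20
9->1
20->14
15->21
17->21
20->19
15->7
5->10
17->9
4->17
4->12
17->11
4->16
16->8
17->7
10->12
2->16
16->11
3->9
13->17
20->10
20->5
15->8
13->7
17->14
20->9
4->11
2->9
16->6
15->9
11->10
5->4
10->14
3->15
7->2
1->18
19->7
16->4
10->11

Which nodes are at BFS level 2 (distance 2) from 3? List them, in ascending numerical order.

4, 7, 8, 10, 11, 18, 21

Level 0: 3
Level 1: 1, 5, 9, 15
Level 2: 4, 7, 8, 10, 11, 18, 21
Level 3: 2, 12, 13, 14, 16, 17, 19
Level 4: 6, 20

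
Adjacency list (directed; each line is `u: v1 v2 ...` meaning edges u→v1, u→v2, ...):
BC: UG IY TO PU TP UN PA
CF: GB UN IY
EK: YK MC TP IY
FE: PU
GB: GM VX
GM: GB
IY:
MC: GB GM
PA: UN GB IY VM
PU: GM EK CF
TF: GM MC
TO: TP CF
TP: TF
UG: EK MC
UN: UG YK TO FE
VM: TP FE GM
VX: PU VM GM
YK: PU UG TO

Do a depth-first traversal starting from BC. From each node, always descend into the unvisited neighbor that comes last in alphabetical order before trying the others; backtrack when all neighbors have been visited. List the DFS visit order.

Visit BC
BC → UN
UN → YK
YK → UG
UG → MC
MC → GM
GM → GB
GB → VX
VX → VM
VM → TP
TP → TF
VM → FE
FE → PU
PU → EK
EK → IY
PU → CF
YK → TO
BC → PA

BC UN YK UG MC GM GB VX VM TP TF FE PU EK IY CF TO PA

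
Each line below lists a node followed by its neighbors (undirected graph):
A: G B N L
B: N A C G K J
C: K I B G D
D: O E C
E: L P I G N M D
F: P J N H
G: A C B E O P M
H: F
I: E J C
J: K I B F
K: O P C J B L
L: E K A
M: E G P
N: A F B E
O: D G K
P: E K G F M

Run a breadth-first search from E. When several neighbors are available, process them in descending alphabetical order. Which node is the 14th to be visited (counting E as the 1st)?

C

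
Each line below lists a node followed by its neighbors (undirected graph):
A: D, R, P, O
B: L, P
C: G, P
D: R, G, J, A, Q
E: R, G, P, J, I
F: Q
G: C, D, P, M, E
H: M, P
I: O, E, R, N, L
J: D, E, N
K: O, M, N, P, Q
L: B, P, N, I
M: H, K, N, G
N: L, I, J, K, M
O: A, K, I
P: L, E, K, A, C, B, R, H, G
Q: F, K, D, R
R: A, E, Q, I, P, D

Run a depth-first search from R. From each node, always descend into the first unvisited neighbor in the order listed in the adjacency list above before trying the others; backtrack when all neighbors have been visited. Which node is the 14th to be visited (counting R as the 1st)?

Visit R
R → A
A → D
D → G
G → C
C → P
P → L
L → B
L → N
N → I
I → O
O → K
K → M
M → H
K → Q
Q → F
I → E
E → J

Visit order: R, A, D, G, C, P, L, B, N, I, O, K, M, H, Q, F, E, J

H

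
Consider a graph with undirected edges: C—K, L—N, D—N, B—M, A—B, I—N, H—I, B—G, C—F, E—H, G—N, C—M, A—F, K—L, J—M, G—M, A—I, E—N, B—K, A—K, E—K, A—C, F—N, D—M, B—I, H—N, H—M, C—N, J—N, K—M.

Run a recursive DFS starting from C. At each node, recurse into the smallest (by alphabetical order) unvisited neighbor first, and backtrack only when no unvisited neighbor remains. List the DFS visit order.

C, A, B, G, M, D, N, E, H, I, K, L, F, J

Visit C
C → A
A → B
B → G
G → M
M → D
D → N
N → E
E → H
H → I
E → K
K → L
N → F
N → J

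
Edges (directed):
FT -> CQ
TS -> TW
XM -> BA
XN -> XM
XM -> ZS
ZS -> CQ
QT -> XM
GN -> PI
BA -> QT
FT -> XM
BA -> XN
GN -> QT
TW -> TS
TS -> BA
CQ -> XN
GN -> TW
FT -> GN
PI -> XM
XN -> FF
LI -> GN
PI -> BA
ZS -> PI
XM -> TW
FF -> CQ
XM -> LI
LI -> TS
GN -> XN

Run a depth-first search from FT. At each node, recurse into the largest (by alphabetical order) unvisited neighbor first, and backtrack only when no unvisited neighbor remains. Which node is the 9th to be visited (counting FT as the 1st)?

Visit FT
FT → XM
XM → ZS
ZS → PI
PI → BA
BA → XN
XN → FF
FF → CQ
BA → QT
XM → TW
TW → TS
XM → LI
LI → GN

Visit order: FT, XM, ZS, PI, BA, XN, FF, CQ, QT, TW, TS, LI, GN

QT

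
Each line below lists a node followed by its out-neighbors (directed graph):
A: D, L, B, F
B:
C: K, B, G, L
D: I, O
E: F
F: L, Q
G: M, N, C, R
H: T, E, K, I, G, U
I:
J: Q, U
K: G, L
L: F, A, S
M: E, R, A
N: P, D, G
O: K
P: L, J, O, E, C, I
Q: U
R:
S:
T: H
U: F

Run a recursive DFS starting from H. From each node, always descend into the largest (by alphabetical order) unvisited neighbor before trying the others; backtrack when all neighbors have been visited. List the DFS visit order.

Visit H
H → U
U → F
F → Q
F → L
L → S
L → A
A → D
D → O
O → K
K → G
G → R
G → N
N → P
P → J
P → I
P → E
P → C
C → B
G → M
H → T

H -> U -> F -> Q -> L -> S -> A -> D -> O -> K -> G -> R -> N -> P -> J -> I -> E -> C -> B -> M -> T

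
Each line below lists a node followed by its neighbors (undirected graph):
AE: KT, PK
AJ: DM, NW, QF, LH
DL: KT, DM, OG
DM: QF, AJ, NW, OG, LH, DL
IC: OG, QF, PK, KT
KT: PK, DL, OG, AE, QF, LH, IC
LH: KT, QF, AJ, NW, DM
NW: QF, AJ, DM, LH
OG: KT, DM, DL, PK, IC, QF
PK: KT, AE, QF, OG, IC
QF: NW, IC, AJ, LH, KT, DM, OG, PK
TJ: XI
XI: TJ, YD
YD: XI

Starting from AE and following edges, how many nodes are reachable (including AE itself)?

BFS from AE visits: AE, KT, PK, DL, OG, QF, LH, IC, DM, NW, AJ
Reachable nodes: 11 of 14 total.

11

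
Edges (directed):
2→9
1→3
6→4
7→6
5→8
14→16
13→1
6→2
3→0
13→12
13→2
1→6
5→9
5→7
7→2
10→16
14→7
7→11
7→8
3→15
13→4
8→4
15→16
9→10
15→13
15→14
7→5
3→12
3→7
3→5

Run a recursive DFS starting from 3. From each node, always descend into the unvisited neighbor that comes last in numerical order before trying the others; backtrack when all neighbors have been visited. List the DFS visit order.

3 15 16 14 7 11 8 4 6 2 9 10 5 13 12 1 0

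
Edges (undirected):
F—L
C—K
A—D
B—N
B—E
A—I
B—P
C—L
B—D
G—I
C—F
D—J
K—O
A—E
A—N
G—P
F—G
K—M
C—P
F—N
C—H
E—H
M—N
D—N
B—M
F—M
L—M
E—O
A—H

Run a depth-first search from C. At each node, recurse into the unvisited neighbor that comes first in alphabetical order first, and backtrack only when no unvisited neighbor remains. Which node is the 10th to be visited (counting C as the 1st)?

O

Visit C
C → F
F → G
G → I
I → A
A → D
D → B
B → E
E → H
E → O
O → K
K → M
M → L
M → N
B → P
D → J

Visit order: C, F, G, I, A, D, B, E, H, O, K, M, L, N, P, J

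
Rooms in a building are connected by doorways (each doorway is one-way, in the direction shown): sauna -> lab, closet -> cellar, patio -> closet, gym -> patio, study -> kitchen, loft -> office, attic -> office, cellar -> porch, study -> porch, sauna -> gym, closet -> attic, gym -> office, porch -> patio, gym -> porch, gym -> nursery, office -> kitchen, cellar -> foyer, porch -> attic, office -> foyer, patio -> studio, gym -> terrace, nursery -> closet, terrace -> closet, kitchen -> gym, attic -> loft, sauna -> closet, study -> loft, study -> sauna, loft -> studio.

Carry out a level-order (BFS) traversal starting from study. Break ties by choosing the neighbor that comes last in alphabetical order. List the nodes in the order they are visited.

Visit study; enqueue sauna, porch, loft, kitchen → queue [sauna, porch, loft, kitchen]
Visit sauna; enqueue lab, gym, closet → queue [porch, loft, kitchen, lab, gym, closet]
Visit porch; enqueue patio, attic → queue [loft, kitchen, lab, gym, closet, patio, attic]
Visit loft; enqueue studio, office → queue [kitchen, lab, gym, closet, patio, attic, studio, office]
Visit kitchen → queue [lab, gym, closet, patio, attic, studio, office]
Visit lab → queue [gym, closet, patio, attic, studio, office]
Visit gym; enqueue terrace, nursery → queue [closet, patio, attic, studio, office, terrace, nursery]
Visit closet; enqueue cellar → queue [patio, attic, studio, office, terrace, nursery, cellar]
Visit patio → queue [attic, studio, office, terrace, nursery, cellar]
Visit attic → queue [studio, office, terrace, nursery, cellar]
Visit studio → queue [office, terrace, nursery, cellar]
Visit office; enqueue foyer → queue [terrace, nursery, cellar, foyer]
Visit terrace → queue [nursery, cellar, foyer]
Visit nursery → queue [cellar, foyer]
Visit cellar → queue [foyer]
Visit foyer → queue []

study, sauna, porch, loft, kitchen, lab, gym, closet, patio, attic, studio, office, terrace, nursery, cellar, foyer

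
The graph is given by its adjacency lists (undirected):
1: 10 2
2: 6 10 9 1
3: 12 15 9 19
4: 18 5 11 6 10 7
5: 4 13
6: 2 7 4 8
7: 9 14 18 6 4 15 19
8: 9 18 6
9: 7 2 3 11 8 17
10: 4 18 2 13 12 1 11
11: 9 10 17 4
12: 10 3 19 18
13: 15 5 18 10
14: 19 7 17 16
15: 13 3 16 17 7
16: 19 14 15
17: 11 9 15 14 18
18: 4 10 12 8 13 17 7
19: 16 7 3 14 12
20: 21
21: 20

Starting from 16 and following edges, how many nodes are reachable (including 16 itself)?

19

BFS from 16 visits: 16, 19, 15, 14, 12, 7, 3, 17, 13, 18, 10, 9, 6, 4, 11, 5, 8, 2, 1
Reachable nodes: 19 of 21 total.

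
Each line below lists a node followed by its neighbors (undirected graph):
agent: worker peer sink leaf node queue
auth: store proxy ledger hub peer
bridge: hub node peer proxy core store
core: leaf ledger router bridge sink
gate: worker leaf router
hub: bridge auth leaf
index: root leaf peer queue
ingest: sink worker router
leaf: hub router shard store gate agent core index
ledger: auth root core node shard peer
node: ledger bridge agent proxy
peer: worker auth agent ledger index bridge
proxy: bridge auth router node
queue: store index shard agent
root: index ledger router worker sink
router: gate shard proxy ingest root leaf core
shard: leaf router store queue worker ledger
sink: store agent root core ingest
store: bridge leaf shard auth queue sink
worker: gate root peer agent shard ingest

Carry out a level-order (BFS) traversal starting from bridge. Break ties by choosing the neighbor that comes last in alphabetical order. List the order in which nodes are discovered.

bridge, store, proxy, peer, node, hub, core, sink, shard, queue, leaf, auth, router, worker, ledger, index, agent, root, ingest, gate

Visit bridge; enqueue store, proxy, peer, node, hub, core → queue [store, proxy, peer, node, hub, core]
Visit store; enqueue sink, shard, queue, leaf, auth → queue [proxy, peer, node, hub, core, sink, shard, queue, leaf, auth]
Visit proxy; enqueue router → queue [peer, node, hub, core, sink, shard, queue, leaf, auth, router]
Visit peer; enqueue worker, ledger, index, agent → queue [node, hub, core, sink, shard, queue, leaf, auth, router, worker, ledger, index, agent]
Visit node → queue [hub, core, sink, shard, queue, leaf, auth, router, worker, ledger, index, agent]
Visit hub → queue [core, sink, shard, queue, leaf, auth, router, worker, ledger, index, agent]
Visit core → queue [sink, shard, queue, leaf, auth, router, worker, ledger, index, agent]
Visit sink; enqueue root, ingest → queue [shard, queue, leaf, auth, router, worker, ledger, index, agent, root, ingest]
Visit shard → queue [queue, leaf, auth, router, worker, ledger, index, agent, root, ingest]
Visit queue → queue [leaf, auth, router, worker, ledger, index, agent, root, ingest]
Visit leaf; enqueue gate → queue [auth, router, worker, ledger, index, agent, root, ingest, gate]
Visit auth → queue [router, worker, ledger, index, agent, root, ingest, gate]
Visit router → queue [worker, ledger, index, agent, root, ingest, gate]
Visit worker → queue [ledger, index, agent, root, ingest, gate]
Visit ledger → queue [index, agent, root, ingest, gate]
Visit index → queue [agent, root, ingest, gate]
Visit agent → queue [root, ingest, gate]
Visit root → queue [ingest, gate]
Visit ingest → queue [gate]
Visit gate → queue []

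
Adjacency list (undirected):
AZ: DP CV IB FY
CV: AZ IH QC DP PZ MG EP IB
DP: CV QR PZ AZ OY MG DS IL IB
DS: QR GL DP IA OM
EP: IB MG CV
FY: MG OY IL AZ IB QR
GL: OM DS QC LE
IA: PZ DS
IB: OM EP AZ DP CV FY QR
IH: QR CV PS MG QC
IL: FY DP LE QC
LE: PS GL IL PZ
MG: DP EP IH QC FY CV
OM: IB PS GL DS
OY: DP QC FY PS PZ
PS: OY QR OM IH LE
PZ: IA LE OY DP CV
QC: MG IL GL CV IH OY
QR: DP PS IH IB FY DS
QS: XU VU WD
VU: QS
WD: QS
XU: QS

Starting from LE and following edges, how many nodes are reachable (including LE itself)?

19

BFS from LE visits: LE, PS, GL, IL, PZ, OY, QR, OM, IH, DS, QC, FY, DP, IA, CV, IB, MG, AZ, EP
Reachable nodes: 19 of 23 total.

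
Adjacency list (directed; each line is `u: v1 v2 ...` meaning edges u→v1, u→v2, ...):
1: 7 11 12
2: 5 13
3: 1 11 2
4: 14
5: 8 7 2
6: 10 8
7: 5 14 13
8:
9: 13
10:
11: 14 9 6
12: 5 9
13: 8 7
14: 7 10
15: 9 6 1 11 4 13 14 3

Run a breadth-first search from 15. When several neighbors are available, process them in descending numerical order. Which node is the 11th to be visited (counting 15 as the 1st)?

7

Visit 15; enqueue 14, 13, 11, 9, 6, 4, 3, 1 → queue [14, 13, 11, 9, 6, 4, 3, 1]
Visit 14; enqueue 10, 7 → queue [13, 11, 9, 6, 4, 3, 1, 10, 7]
Visit 13; enqueue 8 → queue [11, 9, 6, 4, 3, 1, 10, 7, 8]
Visit 11 → queue [9, 6, 4, 3, 1, 10, 7, 8]
Visit 9 → queue [6, 4, 3, 1, 10, 7, 8]
Visit 6 → queue [4, 3, 1, 10, 7, 8]
Visit 4 → queue [3, 1, 10, 7, 8]
Visit 3; enqueue 2 → queue [1, 10, 7, 8, 2]
Visit 1; enqueue 12 → queue [10, 7, 8, 2, 12]
Visit 10 → queue [7, 8, 2, 12]
Visit 7; enqueue 5 → queue [8, 2, 12, 5]
Visit 8 → queue [2, 12, 5]
Visit 2 → queue [12, 5]
Visit 12 → queue [5]
Visit 5 → queue []

Visit order: 15, 14, 13, 11, 9, 6, 4, 3, 1, 10, 7, 8, 2, 12, 5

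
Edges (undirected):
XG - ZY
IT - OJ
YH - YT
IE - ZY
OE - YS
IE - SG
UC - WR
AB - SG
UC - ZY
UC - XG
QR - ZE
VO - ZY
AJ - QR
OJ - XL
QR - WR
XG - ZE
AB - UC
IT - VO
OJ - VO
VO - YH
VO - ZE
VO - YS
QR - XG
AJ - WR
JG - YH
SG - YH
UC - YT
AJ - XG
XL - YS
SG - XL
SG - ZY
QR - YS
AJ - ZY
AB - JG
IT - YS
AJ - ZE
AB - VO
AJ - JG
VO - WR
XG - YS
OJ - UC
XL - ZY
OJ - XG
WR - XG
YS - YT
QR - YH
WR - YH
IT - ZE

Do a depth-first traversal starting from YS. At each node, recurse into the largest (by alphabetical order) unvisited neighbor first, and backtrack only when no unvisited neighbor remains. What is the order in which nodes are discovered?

Visit YS
YS → YT
YT → YH
YH → WR
WR → XG
XG → ZY
ZY → XL
XL → SG
SG → IE
SG → AB
AB → VO
VO → ZE
ZE → QR
QR → AJ
AJ → JG
ZE → IT
IT → OJ
OJ → UC
YS → OE

YS, YT, YH, WR, XG, ZY, XL, SG, IE, AB, VO, ZE, QR, AJ, JG, IT, OJ, UC, OE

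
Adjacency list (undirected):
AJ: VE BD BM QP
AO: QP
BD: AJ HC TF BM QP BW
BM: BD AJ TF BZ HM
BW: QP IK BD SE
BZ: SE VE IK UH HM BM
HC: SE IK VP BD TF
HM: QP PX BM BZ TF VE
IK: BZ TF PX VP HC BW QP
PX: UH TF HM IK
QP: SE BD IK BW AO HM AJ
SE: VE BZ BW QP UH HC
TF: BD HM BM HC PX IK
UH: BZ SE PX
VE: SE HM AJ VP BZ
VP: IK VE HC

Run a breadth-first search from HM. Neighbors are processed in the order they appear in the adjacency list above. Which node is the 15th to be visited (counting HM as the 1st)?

HC

Visit HM; enqueue QP, PX, BM, BZ, TF, VE → queue [QP, PX, BM, BZ, TF, VE]
Visit QP; enqueue SE, BD, IK, BW, AO, AJ → queue [PX, BM, BZ, TF, VE, SE, BD, IK, BW, AO, AJ]
Visit PX; enqueue UH → queue [BM, BZ, TF, VE, SE, BD, IK, BW, AO, AJ, UH]
Visit BM → queue [BZ, TF, VE, SE, BD, IK, BW, AO, AJ, UH]
Visit BZ → queue [TF, VE, SE, BD, IK, BW, AO, AJ, UH]
Visit TF; enqueue HC → queue [VE, SE, BD, IK, BW, AO, AJ, UH, HC]
Visit VE; enqueue VP → queue [SE, BD, IK, BW, AO, AJ, UH, HC, VP]
Visit SE → queue [BD, IK, BW, AO, AJ, UH, HC, VP]
Visit BD → queue [IK, BW, AO, AJ, UH, HC, VP]
Visit IK → queue [BW, AO, AJ, UH, HC, VP]
Visit BW → queue [AO, AJ, UH, HC, VP]
Visit AO → queue [AJ, UH, HC, VP]
Visit AJ → queue [UH, HC, VP]
Visit UH → queue [HC, VP]
Visit HC → queue [VP]
Visit VP → queue []

Visit order: HM, QP, PX, BM, BZ, TF, VE, SE, BD, IK, BW, AO, AJ, UH, HC, VP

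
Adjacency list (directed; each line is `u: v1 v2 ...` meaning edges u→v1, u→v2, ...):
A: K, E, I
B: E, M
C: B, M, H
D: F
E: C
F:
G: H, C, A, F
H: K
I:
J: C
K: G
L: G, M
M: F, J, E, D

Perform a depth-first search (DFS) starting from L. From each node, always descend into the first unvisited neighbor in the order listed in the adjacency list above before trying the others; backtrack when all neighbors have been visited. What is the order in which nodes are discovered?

Visit L
L → G
G → H
H → K
G → C
C → B
B → E
B → M
M → F
M → J
M → D
G → A
A → I

L → G → H → K → C → B → E → M → F → J → D → A → I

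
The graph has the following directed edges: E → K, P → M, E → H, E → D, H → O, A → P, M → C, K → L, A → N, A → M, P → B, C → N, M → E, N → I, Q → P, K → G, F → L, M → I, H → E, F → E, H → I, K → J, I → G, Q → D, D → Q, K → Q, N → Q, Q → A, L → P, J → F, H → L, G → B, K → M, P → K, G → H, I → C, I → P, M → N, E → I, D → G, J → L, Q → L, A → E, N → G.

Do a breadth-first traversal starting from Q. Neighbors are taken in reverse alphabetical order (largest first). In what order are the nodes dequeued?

Visit Q; enqueue P, L, D, A → queue [P, L, D, A]
Visit P; enqueue M, K, B → queue [L, D, A, M, K, B]
Visit L → queue [D, A, M, K, B]
Visit D; enqueue G → queue [A, M, K, B, G]
Visit A; enqueue N, E → queue [M, K, B, G, N, E]
Visit M; enqueue I, C → queue [K, B, G, N, E, I, C]
Visit K; enqueue J → queue [B, G, N, E, I, C, J]
Visit B → queue [G, N, E, I, C, J]
Visit G; enqueue H → queue [N, E, I, C, J, H]
Visit N → queue [E, I, C, J, H]
Visit E → queue [I, C, J, H]
Visit I → queue [C, J, H]
Visit C → queue [J, H]
Visit J; enqueue F → queue [H, F]
Visit H; enqueue O → queue [F, O]
Visit F → queue [O]
Visit O → queue []

Q, P, L, D, A, M, K, B, G, N, E, I, C, J, H, F, O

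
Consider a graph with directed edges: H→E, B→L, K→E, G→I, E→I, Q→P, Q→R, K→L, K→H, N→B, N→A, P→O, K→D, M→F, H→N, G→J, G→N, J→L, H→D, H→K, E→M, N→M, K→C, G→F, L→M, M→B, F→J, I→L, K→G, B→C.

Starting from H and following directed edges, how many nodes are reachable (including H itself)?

BFS from H visits: H, D, E, K, N, I, M, C, G, L, A, B, F, J
Reachable nodes: 14 of 18 total.

14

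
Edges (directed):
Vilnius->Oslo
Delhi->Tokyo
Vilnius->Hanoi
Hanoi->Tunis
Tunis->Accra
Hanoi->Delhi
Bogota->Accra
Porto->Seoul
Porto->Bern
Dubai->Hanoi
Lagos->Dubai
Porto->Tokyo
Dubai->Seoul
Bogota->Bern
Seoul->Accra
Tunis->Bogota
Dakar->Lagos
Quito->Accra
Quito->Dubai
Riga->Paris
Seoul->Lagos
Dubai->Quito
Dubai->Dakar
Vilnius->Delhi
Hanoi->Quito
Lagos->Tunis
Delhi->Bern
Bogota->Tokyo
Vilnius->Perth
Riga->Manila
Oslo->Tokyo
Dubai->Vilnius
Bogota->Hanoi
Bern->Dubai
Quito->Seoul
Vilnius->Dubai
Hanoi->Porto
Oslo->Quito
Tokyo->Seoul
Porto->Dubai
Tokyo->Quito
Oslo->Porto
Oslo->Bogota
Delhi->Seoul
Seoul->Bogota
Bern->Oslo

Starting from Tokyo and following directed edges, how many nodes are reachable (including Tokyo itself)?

BFS from Tokyo visits: Tokyo, Seoul, Quito, Lagos, Bogota, Accra, Dubai, Tunis, Hanoi, Bern, Vilnius, Dakar, Porto, Delhi, Oslo, Perth
Reachable nodes: 16 of 19 total.

16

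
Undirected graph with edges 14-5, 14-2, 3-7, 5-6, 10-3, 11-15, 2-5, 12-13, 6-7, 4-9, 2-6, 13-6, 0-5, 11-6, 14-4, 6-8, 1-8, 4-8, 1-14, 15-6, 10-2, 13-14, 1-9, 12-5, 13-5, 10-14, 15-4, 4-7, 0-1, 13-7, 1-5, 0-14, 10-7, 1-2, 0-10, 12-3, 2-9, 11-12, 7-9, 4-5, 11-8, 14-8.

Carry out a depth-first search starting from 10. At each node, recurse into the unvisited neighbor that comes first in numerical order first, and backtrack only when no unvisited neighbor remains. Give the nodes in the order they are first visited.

10 -> 0 -> 1 -> 2 -> 5 -> 4 -> 7 -> 3 -> 12 -> 11 -> 6 -> 8 -> 14 -> 13 -> 15 -> 9

Visit 10
10 → 0
0 → 1
1 → 2
2 → 5
5 → 4
4 → 7
7 → 3
3 → 12
12 → 11
11 → 6
6 → 8
8 → 14
14 → 13
6 → 15
7 → 9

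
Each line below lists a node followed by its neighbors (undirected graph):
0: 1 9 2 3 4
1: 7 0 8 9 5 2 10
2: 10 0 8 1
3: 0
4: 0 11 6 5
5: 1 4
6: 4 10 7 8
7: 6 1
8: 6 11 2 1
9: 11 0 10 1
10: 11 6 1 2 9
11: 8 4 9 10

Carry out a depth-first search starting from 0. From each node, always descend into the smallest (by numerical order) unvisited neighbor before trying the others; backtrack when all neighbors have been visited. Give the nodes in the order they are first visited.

Visit 0
0 → 1
1 → 2
2 → 8
8 → 6
6 → 4
4 → 5
4 → 11
11 → 9
9 → 10
6 → 7
0 → 3

0 -> 1 -> 2 -> 8 -> 6 -> 4 -> 5 -> 11 -> 9 -> 10 -> 7 -> 3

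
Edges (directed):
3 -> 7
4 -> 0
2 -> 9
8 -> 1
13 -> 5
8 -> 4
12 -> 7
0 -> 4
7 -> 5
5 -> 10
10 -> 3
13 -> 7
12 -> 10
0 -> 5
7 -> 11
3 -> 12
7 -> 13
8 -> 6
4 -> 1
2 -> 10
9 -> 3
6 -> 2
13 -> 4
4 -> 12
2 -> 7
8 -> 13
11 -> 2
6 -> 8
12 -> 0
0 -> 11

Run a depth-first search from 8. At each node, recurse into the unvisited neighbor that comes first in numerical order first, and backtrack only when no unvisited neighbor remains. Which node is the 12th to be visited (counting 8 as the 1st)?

13

Visit 8
8 → 1
8 → 4
4 → 0
0 → 5
5 → 10
10 → 3
3 → 7
7 → 11
11 → 2
2 → 9
7 → 13
3 → 12
8 → 6

Visit order: 8, 1, 4, 0, 5, 10, 3, 7, 11, 2, 9, 13, 12, 6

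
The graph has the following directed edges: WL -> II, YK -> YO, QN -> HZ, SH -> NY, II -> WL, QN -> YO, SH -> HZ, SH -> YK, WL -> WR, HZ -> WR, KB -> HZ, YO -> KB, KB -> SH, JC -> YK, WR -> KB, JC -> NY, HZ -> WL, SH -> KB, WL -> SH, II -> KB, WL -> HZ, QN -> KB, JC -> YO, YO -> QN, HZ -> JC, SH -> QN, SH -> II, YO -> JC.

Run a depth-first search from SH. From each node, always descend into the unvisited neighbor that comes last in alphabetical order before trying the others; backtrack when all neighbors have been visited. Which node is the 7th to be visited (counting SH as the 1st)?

Visit SH
SH → YK
YK → YO
YO → QN
QN → KB
KB → HZ
HZ → WR
HZ → WL
WL → II
HZ → JC
JC → NY

Visit order: SH, YK, YO, QN, KB, HZ, WR, WL, II, JC, NY

WR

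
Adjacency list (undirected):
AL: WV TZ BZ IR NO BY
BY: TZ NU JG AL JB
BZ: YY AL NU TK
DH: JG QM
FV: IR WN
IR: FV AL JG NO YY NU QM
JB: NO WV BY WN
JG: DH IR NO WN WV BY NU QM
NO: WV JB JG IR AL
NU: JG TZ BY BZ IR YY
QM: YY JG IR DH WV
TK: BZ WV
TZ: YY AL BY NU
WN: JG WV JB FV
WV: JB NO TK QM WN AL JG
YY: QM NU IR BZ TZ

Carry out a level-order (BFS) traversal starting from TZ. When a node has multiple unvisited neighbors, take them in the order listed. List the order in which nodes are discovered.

Visit TZ; enqueue YY, AL, BY, NU → queue [YY, AL, BY, NU]
Visit YY; enqueue QM, IR, BZ → queue [AL, BY, NU, QM, IR, BZ]
Visit AL; enqueue WV, NO → queue [BY, NU, QM, IR, BZ, WV, NO]
Visit BY; enqueue JG, JB → queue [NU, QM, IR, BZ, WV, NO, JG, JB]
Visit NU → queue [QM, IR, BZ, WV, NO, JG, JB]
Visit QM; enqueue DH → queue [IR, BZ, WV, NO, JG, JB, DH]
Visit IR; enqueue FV → queue [BZ, WV, NO, JG, JB, DH, FV]
Visit BZ; enqueue TK → queue [WV, NO, JG, JB, DH, FV, TK]
Visit WV; enqueue WN → queue [NO, JG, JB, DH, FV, TK, WN]
Visit NO → queue [JG, JB, DH, FV, TK, WN]
Visit JG → queue [JB, DH, FV, TK, WN]
Visit JB → queue [DH, FV, TK, WN]
Visit DH → queue [FV, TK, WN]
Visit FV → queue [TK, WN]
Visit TK → queue [WN]
Visit WN → queue []

TZ YY AL BY NU QM IR BZ WV NO JG JB DH FV TK WN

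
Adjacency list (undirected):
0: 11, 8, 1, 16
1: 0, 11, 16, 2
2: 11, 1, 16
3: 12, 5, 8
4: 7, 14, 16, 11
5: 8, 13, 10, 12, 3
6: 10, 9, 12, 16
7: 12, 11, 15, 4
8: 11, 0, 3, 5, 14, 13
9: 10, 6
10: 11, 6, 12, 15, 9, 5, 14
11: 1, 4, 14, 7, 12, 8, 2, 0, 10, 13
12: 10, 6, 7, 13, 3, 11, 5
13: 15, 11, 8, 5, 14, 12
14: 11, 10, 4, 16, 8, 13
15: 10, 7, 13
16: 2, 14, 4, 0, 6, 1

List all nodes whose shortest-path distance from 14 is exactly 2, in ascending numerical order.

0, 1, 2, 3, 5, 6, 7, 9, 12, 15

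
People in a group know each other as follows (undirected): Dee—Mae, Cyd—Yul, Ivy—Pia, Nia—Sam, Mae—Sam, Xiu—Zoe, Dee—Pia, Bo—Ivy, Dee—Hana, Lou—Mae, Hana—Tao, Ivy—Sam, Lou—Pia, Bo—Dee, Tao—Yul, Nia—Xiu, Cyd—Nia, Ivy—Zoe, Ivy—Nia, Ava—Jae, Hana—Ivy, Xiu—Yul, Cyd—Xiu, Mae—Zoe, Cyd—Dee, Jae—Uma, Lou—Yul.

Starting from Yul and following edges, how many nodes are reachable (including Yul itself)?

BFS from Yul visits: Yul, Cyd, Lou, Tao, Xiu, Dee, Nia, Mae, Pia, Hana, Zoe, Bo, Ivy, Sam
Reachable nodes: 14 of 17 total.

14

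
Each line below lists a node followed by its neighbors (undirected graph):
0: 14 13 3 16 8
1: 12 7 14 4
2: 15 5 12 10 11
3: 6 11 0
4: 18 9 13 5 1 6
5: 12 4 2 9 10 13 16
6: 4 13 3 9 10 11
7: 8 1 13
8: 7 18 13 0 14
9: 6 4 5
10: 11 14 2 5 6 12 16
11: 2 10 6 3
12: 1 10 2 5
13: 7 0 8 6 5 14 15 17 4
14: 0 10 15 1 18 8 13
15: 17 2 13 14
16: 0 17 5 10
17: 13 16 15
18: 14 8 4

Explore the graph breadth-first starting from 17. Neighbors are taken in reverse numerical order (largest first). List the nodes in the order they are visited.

Visit 17; enqueue 16, 15, 13 → queue [16, 15, 13]
Visit 16; enqueue 10, 5, 0 → queue [15, 13, 10, 5, 0]
Visit 15; enqueue 14, 2 → queue [13, 10, 5, 0, 14, 2]
Visit 13; enqueue 8, 7, 6, 4 → queue [10, 5, 0, 14, 2, 8, 7, 6, 4]
Visit 10; enqueue 12, 11 → queue [5, 0, 14, 2, 8, 7, 6, 4, 12, 11]
Visit 5; enqueue 9 → queue [0, 14, 2, 8, 7, 6, 4, 12, 11, 9]
Visit 0; enqueue 3 → queue [14, 2, 8, 7, 6, 4, 12, 11, 9, 3]
Visit 14; enqueue 18, 1 → queue [2, 8, 7, 6, 4, 12, 11, 9, 3, 18, 1]
Visit 2 → queue [8, 7, 6, 4, 12, 11, 9, 3, 18, 1]
Visit 8 → queue [7, 6, 4, 12, 11, 9, 3, 18, 1]
Visit 7 → queue [6, 4, 12, 11, 9, 3, 18, 1]
Visit 6 → queue [4, 12, 11, 9, 3, 18, 1]
Visit 4 → queue [12, 11, 9, 3, 18, 1]
Visit 12 → queue [11, 9, 3, 18, 1]
Visit 11 → queue [9, 3, 18, 1]
Visit 9 → queue [3, 18, 1]
Visit 3 → queue [18, 1]
Visit 18 → queue [1]
Visit 1 → queue []

17 -> 16 -> 15 -> 13 -> 10 -> 5 -> 0 -> 14 -> 2 -> 8 -> 7 -> 6 -> 4 -> 12 -> 11 -> 9 -> 3 -> 18 -> 1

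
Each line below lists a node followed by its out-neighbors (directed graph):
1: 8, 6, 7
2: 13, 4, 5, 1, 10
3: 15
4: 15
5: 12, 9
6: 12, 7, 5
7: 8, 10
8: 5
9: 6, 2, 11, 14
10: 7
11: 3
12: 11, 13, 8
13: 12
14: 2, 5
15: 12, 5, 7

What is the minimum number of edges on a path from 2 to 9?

Level 0: 2
Level 1: 1, 4, 5, 10, 13
Level 2: 6, 7, 8, 9, 12, 15
Level 3: 11, 14
Level 4: 3
9 first appears at level 2.

2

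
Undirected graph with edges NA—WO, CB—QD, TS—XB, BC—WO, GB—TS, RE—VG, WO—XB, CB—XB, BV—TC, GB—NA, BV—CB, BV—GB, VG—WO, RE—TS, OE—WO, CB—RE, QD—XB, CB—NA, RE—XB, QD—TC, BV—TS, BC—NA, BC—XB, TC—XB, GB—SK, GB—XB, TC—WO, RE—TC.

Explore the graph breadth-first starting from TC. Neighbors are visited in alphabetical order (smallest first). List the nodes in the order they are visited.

TC, BV, QD, RE, WO, XB, CB, GB, TS, VG, BC, NA, OE, SK

Visit TC; enqueue BV, QD, RE, WO, XB → queue [BV, QD, RE, WO, XB]
Visit BV; enqueue CB, GB, TS → queue [QD, RE, WO, XB, CB, GB, TS]
Visit QD → queue [RE, WO, XB, CB, GB, TS]
Visit RE; enqueue VG → queue [WO, XB, CB, GB, TS, VG]
Visit WO; enqueue BC, NA, OE → queue [XB, CB, GB, TS, VG, BC, NA, OE]
Visit XB → queue [CB, GB, TS, VG, BC, NA, OE]
Visit CB → queue [GB, TS, VG, BC, NA, OE]
Visit GB; enqueue SK → queue [TS, VG, BC, NA, OE, SK]
Visit TS → queue [VG, BC, NA, OE, SK]
Visit VG → queue [BC, NA, OE, SK]
Visit BC → queue [NA, OE, SK]
Visit NA → queue [OE, SK]
Visit OE → queue [SK]
Visit SK → queue []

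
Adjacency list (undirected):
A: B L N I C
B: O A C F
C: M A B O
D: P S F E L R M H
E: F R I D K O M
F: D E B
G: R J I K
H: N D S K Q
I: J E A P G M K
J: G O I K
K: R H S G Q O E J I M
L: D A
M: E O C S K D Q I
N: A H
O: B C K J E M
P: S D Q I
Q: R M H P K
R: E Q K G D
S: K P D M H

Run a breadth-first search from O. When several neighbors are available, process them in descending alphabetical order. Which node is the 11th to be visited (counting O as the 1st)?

Visit O; enqueue M, K, J, E, C, B → queue [M, K, J, E, C, B]
Visit M; enqueue S, Q, I, D → queue [K, J, E, C, B, S, Q, I, D]
Visit K; enqueue R, H, G → queue [J, E, C, B, S, Q, I, D, R, H, G]
Visit J → queue [E, C, B, S, Q, I, D, R, H, G]
Visit E; enqueue F → queue [C, B, S, Q, I, D, R, H, G, F]
Visit C; enqueue A → queue [B, S, Q, I, D, R, H, G, F, A]
Visit B → queue [S, Q, I, D, R, H, G, F, A]
Visit S; enqueue P → queue [Q, I, D, R, H, G, F, A, P]
Visit Q → queue [I, D, R, H, G, F, A, P]
Visit I → queue [D, R, H, G, F, A, P]
Visit D; enqueue L → queue [R, H, G, F, A, P, L]
Visit R → queue [H, G, F, A, P, L]
Visit H; enqueue N → queue [G, F, A, P, L, N]
Visit G → queue [F, A, P, L, N]
Visit F → queue [A, P, L, N]
Visit A → queue [P, L, N]
Visit P → queue [L, N]
Visit L → queue [N]
Visit N → queue []

Visit order: O, M, K, J, E, C, B, S, Q, I, D, R, H, G, F, A, P, L, N

D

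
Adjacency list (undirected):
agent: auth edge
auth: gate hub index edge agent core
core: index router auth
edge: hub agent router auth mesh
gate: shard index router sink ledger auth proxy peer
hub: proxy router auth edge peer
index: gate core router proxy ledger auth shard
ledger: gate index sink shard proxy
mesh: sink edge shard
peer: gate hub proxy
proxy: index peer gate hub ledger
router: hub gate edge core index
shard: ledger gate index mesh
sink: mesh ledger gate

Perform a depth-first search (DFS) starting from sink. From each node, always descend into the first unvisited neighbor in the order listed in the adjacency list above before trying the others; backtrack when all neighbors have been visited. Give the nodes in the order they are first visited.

sink, mesh, edge, hub, proxy, index, gate, shard, ledger, router, core, auth, agent, peer

Visit sink
sink → mesh
mesh → edge
edge → hub
hub → proxy
proxy → index
index → gate
gate → shard
shard → ledger
gate → router
router → core
core → auth
auth → agent
gate → peer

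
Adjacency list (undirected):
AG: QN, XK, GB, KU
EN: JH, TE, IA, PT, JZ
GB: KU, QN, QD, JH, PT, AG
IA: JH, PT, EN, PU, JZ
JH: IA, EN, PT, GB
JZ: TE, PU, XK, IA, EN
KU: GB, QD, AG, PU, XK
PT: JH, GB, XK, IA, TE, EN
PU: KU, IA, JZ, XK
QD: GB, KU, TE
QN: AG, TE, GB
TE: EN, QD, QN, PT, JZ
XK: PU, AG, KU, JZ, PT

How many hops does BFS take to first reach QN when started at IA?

3

Level 0: IA
Level 1: EN, JH, JZ, PT, PU
Level 2: GB, KU, TE, XK
Level 3: AG, QD, QN
QN first appears at level 3.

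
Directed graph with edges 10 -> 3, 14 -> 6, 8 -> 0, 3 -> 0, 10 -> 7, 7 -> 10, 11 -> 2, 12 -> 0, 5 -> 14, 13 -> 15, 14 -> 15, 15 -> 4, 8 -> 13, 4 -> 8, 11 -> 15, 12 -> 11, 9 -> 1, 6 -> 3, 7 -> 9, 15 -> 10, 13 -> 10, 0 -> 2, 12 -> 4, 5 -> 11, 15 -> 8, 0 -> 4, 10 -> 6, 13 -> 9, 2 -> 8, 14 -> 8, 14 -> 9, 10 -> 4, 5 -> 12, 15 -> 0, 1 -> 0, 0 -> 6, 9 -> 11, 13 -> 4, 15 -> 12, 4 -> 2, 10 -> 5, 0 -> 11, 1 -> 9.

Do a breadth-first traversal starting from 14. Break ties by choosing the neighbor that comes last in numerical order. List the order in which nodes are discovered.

Visit 14; enqueue 15, 9, 8, 6 → queue [15, 9, 8, 6]
Visit 15; enqueue 12, 10, 4, 0 → queue [9, 8, 6, 12, 10, 4, 0]
Visit 9; enqueue 11, 1 → queue [8, 6, 12, 10, 4, 0, 11, 1]
Visit 8; enqueue 13 → queue [6, 12, 10, 4, 0, 11, 1, 13]
Visit 6; enqueue 3 → queue [12, 10, 4, 0, 11, 1, 13, 3]
Visit 12 → queue [10, 4, 0, 11, 1, 13, 3]
Visit 10; enqueue 7, 5 → queue [4, 0, 11, 1, 13, 3, 7, 5]
Visit 4; enqueue 2 → queue [0, 11, 1, 13, 3, 7, 5, 2]
Visit 0 → queue [11, 1, 13, 3, 7, 5, 2]
Visit 11 → queue [1, 13, 3, 7, 5, 2]
Visit 1 → queue [13, 3, 7, 5, 2]
Visit 13 → queue [3, 7, 5, 2]
Visit 3 → queue [7, 5, 2]
Visit 7 → queue [5, 2]
Visit 5 → queue [2]
Visit 2 → queue []

14, 15, 9, 8, 6, 12, 10, 4, 0, 11, 1, 13, 3, 7, 5, 2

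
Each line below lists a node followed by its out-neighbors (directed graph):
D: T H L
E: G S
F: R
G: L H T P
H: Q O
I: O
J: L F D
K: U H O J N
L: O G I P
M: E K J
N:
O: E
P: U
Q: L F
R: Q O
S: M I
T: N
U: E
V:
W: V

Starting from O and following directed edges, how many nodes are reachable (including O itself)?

18

BFS from O visits: O, E, G, S, L, H, T, P, M, I, Q, N, U, K, J, F, D, R
Reachable nodes: 18 of 20 total.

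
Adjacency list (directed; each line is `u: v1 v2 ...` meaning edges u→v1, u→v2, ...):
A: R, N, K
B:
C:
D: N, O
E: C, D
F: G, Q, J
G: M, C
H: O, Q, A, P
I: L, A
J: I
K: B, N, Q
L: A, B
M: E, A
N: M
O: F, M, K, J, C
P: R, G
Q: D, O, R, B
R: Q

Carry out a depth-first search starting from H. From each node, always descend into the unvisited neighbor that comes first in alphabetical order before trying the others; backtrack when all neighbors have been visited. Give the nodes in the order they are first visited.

H → A → K → B → N → M → E → C → D → O → F → G → J → I → L → Q → R → P

Visit H
H → A
A → K
K → B
K → N
N → M
M → E
E → C
E → D
D → O
O → F
F → G
F → J
J → I
I → L
F → Q
Q → R
H → P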